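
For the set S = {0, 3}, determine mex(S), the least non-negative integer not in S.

1

0 is in the set but 1 is not, so the mex is 1.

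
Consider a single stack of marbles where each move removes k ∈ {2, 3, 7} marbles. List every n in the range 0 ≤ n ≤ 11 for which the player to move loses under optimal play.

0, 1, 5, 6, 10, 11

Grundy values for subtraction set {2, 3, 7}:
g(0) = mex{} = 0
g(1) = mex{} = 0
g(2) = mex{0} = 1
g(3) = mex{0} = 1
g(4) = mex{0,1} = 2
g(5) = mex{1} = 0
g(6) = mex{1,2} = 0
g(7) = mex{0,2} = 1
g(8) = mex{0} = 1
g(9) = mex{0,1} = 2
g(10) = mex{1} = 0
g(11) = mex{1,2} = 0
The P-positions (g = 0) in 0..11 are 0, 1, 5, 6, 10, 11.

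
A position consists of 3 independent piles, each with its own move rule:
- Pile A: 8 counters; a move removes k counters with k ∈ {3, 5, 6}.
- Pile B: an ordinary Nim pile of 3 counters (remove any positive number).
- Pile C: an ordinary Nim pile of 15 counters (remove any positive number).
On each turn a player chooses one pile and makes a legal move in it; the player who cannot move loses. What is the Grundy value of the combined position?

14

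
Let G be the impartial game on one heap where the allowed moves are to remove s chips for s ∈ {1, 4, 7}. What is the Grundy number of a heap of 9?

1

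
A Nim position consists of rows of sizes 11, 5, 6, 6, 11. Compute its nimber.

5

In binary:
  1011  (11)
  0101  (5)
  0110  (6)
  0110  (6)
  1011  (11)
  ----
  0101  (5)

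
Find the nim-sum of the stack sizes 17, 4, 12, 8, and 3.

Nim-sum: 17 XOR 4 XOR 12 XOR 8 XOR 3 = 18.

18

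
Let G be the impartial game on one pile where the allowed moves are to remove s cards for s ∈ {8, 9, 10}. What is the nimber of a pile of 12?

1

Compute g(0), g(1), … for moves {8, 9, 10}:
g(0) = mex{} = 0
g(1) = mex{} = 0
g(2) = mex{} = 0
g(3) = mex{} = 0
g(4) = mex{} = 0
g(5) = mex{} = 0
g(6) = mex{} = 0
g(7) = mex{} = 0
g(8) = mex{0} = 1
g(9) = mex{0} = 1
g(10) = mex{0} = 1
g(11) = mex{0} = 1
g(12) = mex{0} = 1
So g(12) = 1.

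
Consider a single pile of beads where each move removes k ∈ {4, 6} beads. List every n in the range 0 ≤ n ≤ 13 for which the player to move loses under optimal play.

Grundy values for subtraction set {4, 6}:
k:     0  1  2  3  4  5  6  7  8  9 10 11 12 13
g(k):  0  0  0  0  1  1  1  1  2  2  0  0  0  0
The P-positions (g = 0) in 0..13 are 0, 1, 2, 3, 10, 11, 12, 13.

0, 1, 2, 3, 10, 11, 12, 13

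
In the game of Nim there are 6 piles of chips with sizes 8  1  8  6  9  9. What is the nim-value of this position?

7

Nim-sum: 8 XOR 1 XOR 8 XOR 6 XOR 9 XOR 9 = 7.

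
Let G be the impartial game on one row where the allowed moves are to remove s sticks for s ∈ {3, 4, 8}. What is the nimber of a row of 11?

3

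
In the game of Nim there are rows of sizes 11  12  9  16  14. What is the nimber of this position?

In binary:
  01011  (11)
  01100  (12)
  01001  (9)
  10000  (16)
  01110  (14)
  -----
  10000  (16)

16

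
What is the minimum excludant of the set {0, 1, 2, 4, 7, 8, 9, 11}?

3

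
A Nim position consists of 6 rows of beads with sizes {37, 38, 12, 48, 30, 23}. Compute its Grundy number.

54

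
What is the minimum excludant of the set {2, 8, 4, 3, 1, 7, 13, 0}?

The values 0, 1, 2, 3, 4 are all present; 5 is the first non-negative integer missing from the set.

5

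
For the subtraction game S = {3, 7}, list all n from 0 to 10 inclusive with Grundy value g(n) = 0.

Compute g(0), g(1), … for moves {3, 7}:
k:     0  1  2  3  4  5  6  7  8  9 10
g(k):  0  0  0  1  1  1  0  2  2  1  0
The P-positions (g = 0) in 0..10 are 0, 1, 2, 6, 10.

0, 1, 2, 6, 10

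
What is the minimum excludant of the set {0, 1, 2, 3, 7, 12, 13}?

4

The values 0, 1, 2, 3 are all present; 4 is the first non-negative integer missing from the set.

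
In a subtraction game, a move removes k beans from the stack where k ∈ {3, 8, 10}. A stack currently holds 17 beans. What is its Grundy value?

Compute g(0), g(1), … for moves {3, 8, 10}:
k:     0  1  2  3  4  5  6  7  8  9 10 11 12 13 14 15 16 17
g(k):  0  0  0  1  1  1  0  0  2  1  1  3  2  0  2  3  1  3
So g(17) = 3.

3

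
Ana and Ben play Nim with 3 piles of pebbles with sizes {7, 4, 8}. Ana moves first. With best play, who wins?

Nim-sum: 7 XOR 4 XOR 8 = 11.
The nim-sum is 11 ≠ 0, so this is an N-position: the player to move can win; Ana has a winning move.

Ana wins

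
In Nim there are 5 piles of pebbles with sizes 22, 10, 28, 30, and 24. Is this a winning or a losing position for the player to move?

Compute the nim-sum pairwise:
22 XOR 10 = 28
28 XOR 28 = 0
0 XOR 30 = 30
30 XOR 24 = 6
The nim-sum is 6 ≠ 0, so this is an N-position: the player to move can win.

Winning position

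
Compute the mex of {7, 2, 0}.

0 is in the set but 1 is not, so the mex is 1.

1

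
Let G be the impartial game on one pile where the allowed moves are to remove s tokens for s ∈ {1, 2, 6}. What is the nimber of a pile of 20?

Grundy values for subtraction set {1, 2, 6}:
k:     0  1  2  3  4  5  6  7  8  9 10 11 12 13 14 15 16 17 18 19 20
g(k):  0  1  2  0  1  2  3  0  1  2  0  1  2  3  0  1  2  0  1  2  3
So g(20) = 3.

3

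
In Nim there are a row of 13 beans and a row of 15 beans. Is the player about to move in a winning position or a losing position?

Nim-sum: 13 ^ 15 = 2.
The nim-sum is 2 ≠ 0, so this is an N-position: the player to move can win.

Winning position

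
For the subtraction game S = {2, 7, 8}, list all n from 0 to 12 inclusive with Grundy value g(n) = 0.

0, 1, 4, 5, 10

Compute g(0), g(1), … for moves {2, 7, 8}:
k:     0  1  2  3  4  5  6  7  8  9 10 11 12
g(k):  0  0  1  1  0  0  1  1  2  2  0  3  1
The P-positions (g = 0) in 0..12 are 0, 1, 4, 5, 10.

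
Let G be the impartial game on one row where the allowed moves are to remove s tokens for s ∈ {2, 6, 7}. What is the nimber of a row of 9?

Grundy values for subtraction set {2, 6, 7}:
g(0) = mex{} = 0
g(1) = mex{} = 0
g(2) = mex{0} = 1
g(3) = mex{0} = 1
g(4) = mex{1} = 0
g(5) = mex{1} = 0
g(6) = mex{0} = 1
g(7) = mex{0} = 1
g(8) = mex{0,1} = 2
g(9) = mex{1} = 0
So g(9) = 0.

0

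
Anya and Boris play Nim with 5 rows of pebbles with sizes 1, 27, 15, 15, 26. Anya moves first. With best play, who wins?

Boris wins

Compute the nim-sum pairwise:
1 ^ 27 = 26
26 ^ 15 = 21
21 ^ 15 = 26
26 ^ 26 = 0
The nim-sum is 0, so this is a P-position: the player to move is in a losing position under optimal play; Anya is about to move from it and so loses — Boris wins.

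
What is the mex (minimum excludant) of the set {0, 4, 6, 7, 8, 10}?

1

0 is in the set but 1 is not, so the mex is 1.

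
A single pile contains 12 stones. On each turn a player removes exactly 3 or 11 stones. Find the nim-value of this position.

2

Grundy values for subtraction set {3, 11}:
g(0) = mex{} = 0
g(1) = mex{} = 0
g(2) = mex{} = 0
g(3) = mex{0} = 1
g(4) = mex{0} = 1
g(5) = mex{0} = 1
g(6) = mex{1} = 0
g(7) = mex{1} = 0
g(8) = mex{1} = 0
g(9) = mex{0} = 1
g(10) = mex{0} = 1
g(11) = mex{0} = 1
g(12) = mex{0,1} = 2
So g(12) = 2.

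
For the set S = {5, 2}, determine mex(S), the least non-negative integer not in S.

0

0 is not in the set, so the mex is 0.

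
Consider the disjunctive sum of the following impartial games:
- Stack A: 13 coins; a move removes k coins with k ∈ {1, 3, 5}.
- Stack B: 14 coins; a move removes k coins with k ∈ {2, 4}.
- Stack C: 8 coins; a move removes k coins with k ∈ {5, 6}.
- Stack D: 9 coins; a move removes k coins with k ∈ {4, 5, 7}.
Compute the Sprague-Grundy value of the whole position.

3

For stack A, compute g(0), g(1), … with moves {1, 3, 5}:
k:     0  1  2  3  4  5  6  7  8  9 10 11 12 13
g(k):  0  1  0  1  0  1  0  1  0  1  0  1  0  1
So g(13) = 1.
Build the Grundy sequence for stack B with g(k) = mex{g(k−s) : s ∈ {2, 4}, s ≤ k}:
k:     0  1  2  3  4  5  6  7  8  9 10 11 12 13 14
g(k):  0  0  1  1  2  2  0  0  1  1  2  2  0  0  1
So g(14) = 1.
Build the Grundy sequence for stack C with g(k) = mex{g(k−s) : s ∈ {5, 6}, s ≤ k}:
g(0) = mex{} = 0
g(1) = mex{} = 0
g(2) = mex{} = 0
g(3) = mex{} = 0
g(4) = mex{} = 0
g(5) = mex{0} = 1
g(6) = mex{0} = 1
g(7) = mex{0} = 1
g(8) = mex{0} = 1
So g(8) = 1.
For stack D, compute g(0), g(1), … with moves {4, 5, 7}:
k:     0  1  2  3  4  5  6  7  8  9
g(k):  0  0  0  0  1  1  1  1  2  2
So g(9) = 2.
By the Sprague-Grundy theorem, the Grundy value of a sum of independent games is the XOR of the component values.
Combined value = 1 XOR 1 XOR 1 XOR 2 = 3.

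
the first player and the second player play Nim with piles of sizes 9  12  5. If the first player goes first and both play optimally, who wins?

In binary:
  1001  (9)
  1100  (12)
  0101  (5)
  ----
  0000  (0)
The nim-sum is 0, so this is a P-position: the player to move is in a losing position under optimal play; the first player is about to move from it and so loses — the second player wins.

the second player wins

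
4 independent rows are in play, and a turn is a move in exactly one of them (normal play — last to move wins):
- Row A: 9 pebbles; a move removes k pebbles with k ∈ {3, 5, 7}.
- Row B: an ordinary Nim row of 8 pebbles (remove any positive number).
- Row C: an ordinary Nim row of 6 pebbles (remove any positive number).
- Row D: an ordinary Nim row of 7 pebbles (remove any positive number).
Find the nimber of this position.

10

Grundy values for row A (subtraction set {3, 5, 7}):
g(0) = mex{} = 0
g(1) = mex{} = 0
g(2) = mex{} = 0
g(3) = mex{0} = 1
g(4) = mex{0} = 1
g(5) = mex{0} = 1
g(6) = mex{0,1} = 2
g(7) = mex{0,1} = 2
g(8) = mex{0,1} = 2
g(9) = mex{0,1,2} = 3
So g(9) = 3.
Row B is a plain Nim row of size 8, so its Grundy value is 8.
Row C is a plain Nim row of size 6, so its Grundy value is 6.
Row D is a plain Nim row of size 7, so its Grundy value is 7.
The value of a disjunctive sum is the nim-sum of the parts.
Combined value = 3 ⊕ 8 ⊕ 6 ⊕ 7 = 10.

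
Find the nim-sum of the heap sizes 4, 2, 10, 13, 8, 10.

In binary:
  0100  (4)
  0010  (2)
  1010  (10)
  1101  (13)
  1000  (8)
  1010  (10)
  ----
  0011  (3)

3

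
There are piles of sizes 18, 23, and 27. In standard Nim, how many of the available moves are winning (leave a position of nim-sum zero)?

Compute the nim-sum pairwise:
18 ^ 23 = 5
5 ^ 27 = 30
The overall nim-sum is X = 30. A pile of size p has a winning move iff p XOR X < p (reduce it to p XOR X).
  18: 18 XOR 30 = 12 < 18 — winning move (to 12).
  23: 23 XOR 30 = 9 < 23 — winning move (to 9).
  27: 27 XOR 30 = 5 < 27 — winning move (to 5).
That gives 3 winning moves.

3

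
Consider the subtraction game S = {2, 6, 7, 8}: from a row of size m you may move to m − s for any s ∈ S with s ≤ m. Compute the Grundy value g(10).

3

Build the Grundy sequence with g(k) = mex{g(k−s) : s ∈ {2, 6, 7, 8}, s ≤ k}:
g(0) = mex{} = 0
g(1) = mex{} = 0
g(2) = mex{0} = 1
g(3) = mex{0} = 1
g(4) = mex{1} = 0
g(5) = mex{1} = 0
g(6) = mex{0} = 1
g(7) = mex{0} = 1
g(8) = mex{0,1} = 2
g(9) = mex{0,1} = 2
g(10) = mex{0,1,2} = 3
So g(10) = 3.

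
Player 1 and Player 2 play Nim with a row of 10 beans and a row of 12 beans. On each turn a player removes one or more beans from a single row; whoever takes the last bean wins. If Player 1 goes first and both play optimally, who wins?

Player 1 wins

Nim-sum: 10 ⊕ 12 = 6.
The nim-sum is 6 ≠ 0, so this is an N-position: the player to move can win; Player 1 has a winning move.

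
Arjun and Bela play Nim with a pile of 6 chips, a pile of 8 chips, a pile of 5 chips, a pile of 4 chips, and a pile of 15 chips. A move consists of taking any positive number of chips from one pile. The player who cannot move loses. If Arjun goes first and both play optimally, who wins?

Bela wins

Compute the nim-sum pairwise:
6 XOR 8 = 14
14 XOR 5 = 11
11 XOR 4 = 15
15 XOR 15 = 0
The nim-sum is 0, so this is a P-position: the player to move is in a losing position under optimal play; Arjun is about to move from it and so loses — Bela wins.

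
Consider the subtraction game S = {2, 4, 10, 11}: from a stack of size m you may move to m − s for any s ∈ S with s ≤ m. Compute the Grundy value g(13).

0

Compute g(0), g(1), … for moves {2, 4, 10, 11}:
k:     0  1  2  3  4  5  6  7  8  9 10 11 12 13
g(k):  0  0  1  1  2  2  0  0  1  1  2  2  3  0
So g(13) = 0.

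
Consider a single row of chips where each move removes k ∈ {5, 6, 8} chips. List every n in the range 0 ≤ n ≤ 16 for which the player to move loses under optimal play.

0, 1, 2, 3, 4, 13, 14, 15, 16

Compute g(0), g(1), … for moves {5, 6, 8}:
k:     0  1  2  3  4  5  6  7  8  9 10 11 12 13 14 15 16
g(k):  0  0  0  0  0  1  1  1  1  1  2  2  2  0  0  0  0
The P-positions (g = 0) in 0..16 are 0, 1, 2, 3, 4, 13, 14, 15, 16.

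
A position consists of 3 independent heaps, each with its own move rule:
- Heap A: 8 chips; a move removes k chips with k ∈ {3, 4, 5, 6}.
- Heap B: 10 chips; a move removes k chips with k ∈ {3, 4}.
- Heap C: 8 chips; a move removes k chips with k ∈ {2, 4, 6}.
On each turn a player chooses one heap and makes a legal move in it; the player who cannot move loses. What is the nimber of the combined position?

Build the Grundy sequence for heap A with g(k) = mex{g(k−s) : s ∈ {3, 4, 5, 6}, s ≤ k}:
k:     0  1  2  3  4  5  6  7  8
g(k):  0  0  0  1  1  1  2  2  2
So g(8) = 2.
Build the Grundy sequence for heap B with g(k) = mex{g(k−s) : s ∈ {3, 4}, s ≤ k}:
g(0) = mex{} = 0
g(1) = mex{} = 0
g(2) = mex{} = 0
g(3) = mex{0} = 1
g(4) = mex{0} = 1
g(5) = mex{0} = 1
g(6) = mex{0,1} = 2
g(7) = mex{1} = 0
g(8) = mex{1} = 0
g(9) = mex{1,2} = 0
g(10) = mex{0,2} = 1
So g(10) = 1.
Build the Grundy sequence for heap C with g(k) = mex{g(k−s) : s ∈ {2, 4, 6}, s ≤ k}:
k:     0  1  2  3  4  5  6  7  8
g(k):  0  0  1  1  2  2  3  3  0
So g(8) = 0.
By the Sprague-Grundy theorem, the Grundy value of a sum of independent games is the XOR of the component values.
Combined value = 2 XOR 1 XOR 0 = 3.

3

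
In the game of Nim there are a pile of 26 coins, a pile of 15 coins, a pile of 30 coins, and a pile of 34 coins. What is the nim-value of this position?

Compute the nim-sum pairwise:
26 XOR 15 = 21
21 XOR 30 = 11
11 XOR 34 = 41

41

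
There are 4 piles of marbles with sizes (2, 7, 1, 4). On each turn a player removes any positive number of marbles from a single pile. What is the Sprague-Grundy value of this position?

Compute the nim-sum pairwise:
2 ^ 7 = 5
5 ^ 1 = 4
4 ^ 4 = 0

0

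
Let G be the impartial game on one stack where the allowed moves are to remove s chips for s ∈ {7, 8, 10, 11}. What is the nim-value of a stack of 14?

2

Grundy values for subtraction set {7, 8, 10, 11}:
k:     0  1  2  3  4  5  6  7  8  9 10 11 12 13 14
g(k):  0  0  0  0  0  0  0  1  1  1  1  1  1  1  2
So g(14) = 2.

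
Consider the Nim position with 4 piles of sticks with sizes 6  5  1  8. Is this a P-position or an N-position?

N-position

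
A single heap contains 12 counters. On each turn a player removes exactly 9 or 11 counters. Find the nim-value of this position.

Build the Grundy sequence with g(k) = mex{g(k−s) : s ∈ {9, 11}, s ≤ k}:
g(0) = mex{} = 0
g(1) = mex{} = 0
g(2) = mex{} = 0
g(3) = mex{} = 0
g(4) = mex{} = 0
g(5) = mex{} = 0
g(6) = mex{} = 0
g(7) = mex{} = 0
g(8) = mex{} = 0
g(9) = mex{0} = 1
g(10) = mex{0} = 1
g(11) = mex{0} = 1
g(12) = mex{0} = 1
So g(12) = 1.

1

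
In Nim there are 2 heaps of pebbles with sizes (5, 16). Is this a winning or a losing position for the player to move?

Winning position

Nim-sum: 5 ⊕ 16 = 21.
The nim-sum is 21 ≠ 0, so this is an N-position: the player to move can win.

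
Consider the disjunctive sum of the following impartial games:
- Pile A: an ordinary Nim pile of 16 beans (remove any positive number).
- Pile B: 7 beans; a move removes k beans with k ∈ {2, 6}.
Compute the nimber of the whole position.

17

Pile A is a plain Nim pile of size 16, so its Grundy value is 16.
Build the Grundy sequence for pile B with g(k) = mex{g(k−s) : s ∈ {2, 6}, s ≤ k}:
g(0) = mex{} = 0
g(1) = mex{} = 0
g(2) = mex{0} = 1
g(3) = mex{0} = 1
g(4) = mex{1} = 0
g(5) = mex{1} = 0
g(6) = mex{0} = 1
g(7) = mex{0} = 1
So g(7) = 1.
By the Sprague-Grundy theorem, the Grundy value of a sum of independent games is the XOR of the component values.
Combined value = 16 ⊕ 1 = 17.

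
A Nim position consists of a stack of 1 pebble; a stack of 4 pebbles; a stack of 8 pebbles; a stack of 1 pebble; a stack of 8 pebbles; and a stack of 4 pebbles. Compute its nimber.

Nim-sum: 1 XOR 4 XOR 8 XOR 1 XOR 8 XOR 4 = 0.

0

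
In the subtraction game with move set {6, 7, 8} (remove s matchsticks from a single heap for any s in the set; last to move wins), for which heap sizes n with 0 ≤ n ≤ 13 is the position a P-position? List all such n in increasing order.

0, 1, 2, 3, 4, 5

Compute g(0), g(1), … for moves {6, 7, 8}:
g(0) = mex{} = 0
g(1) = mex{} = 0
g(2) = mex{} = 0
g(3) = mex{} = 0
g(4) = mex{} = 0
g(5) = mex{} = 0
g(6) = mex{0} = 1
g(7) = mex{0} = 1
g(8) = mex{0} = 1
g(9) = mex{0} = 1
g(10) = mex{0} = 1
g(11) = mex{0} = 1
g(12) = mex{0,1} = 2
g(13) = mex{0,1} = 2
The P-positions (g = 0) in 0..13 are 0, 1, 2, 3, 4, 5.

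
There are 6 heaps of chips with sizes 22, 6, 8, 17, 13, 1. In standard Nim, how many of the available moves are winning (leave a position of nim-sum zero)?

3

Nim-sum: 22 ^ 6 ^ 8 ^ 17 ^ 13 ^ 1 = 5.
The overall nim-sum is X = 5. A heap of size p has a winning move iff p XOR X < p (reduce it to p XOR X).
  22: 22 XOR 5 = 19 < 22 — winning move (to 19).
  6: 6 XOR 5 = 3 < 6 — winning move (to 3).
  8: 8 XOR 5 = 13 ≥ 8 — no move.
  17: 17 XOR 5 = 20 ≥ 17 — no move.
  13: 13 XOR 5 = 8 < 13 — winning move (to 8).
  1: 1 XOR 5 = 4 ≥ 1 — no move.
That gives 3 winning moves.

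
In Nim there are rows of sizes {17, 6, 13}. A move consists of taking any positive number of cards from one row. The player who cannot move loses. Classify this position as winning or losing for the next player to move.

Winning position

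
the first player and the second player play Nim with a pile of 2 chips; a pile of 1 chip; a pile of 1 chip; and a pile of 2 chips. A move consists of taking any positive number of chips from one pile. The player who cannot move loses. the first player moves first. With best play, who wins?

the second player wins

Compute the nim-sum pairwise:
2 ^ 1 = 3
3 ^ 1 = 2
2 ^ 2 = 0
The nim-sum is 0, so this is a P-position: the player to move is in a losing position under optimal play; the first player is about to move from it and so loses — the second player wins.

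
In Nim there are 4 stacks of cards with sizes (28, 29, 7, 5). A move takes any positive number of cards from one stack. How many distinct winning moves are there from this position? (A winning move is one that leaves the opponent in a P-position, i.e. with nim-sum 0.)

Compute the nim-sum pairwise:
28 ⊕ 29 = 1
1 ⊕ 7 = 6
6 ⊕ 5 = 3
The overall nim-sum is X = 3. A stack of size p has a winning move iff p XOR X < p (reduce it to p XOR X).
  28: 28 XOR 3 = 31 ≥ 28 — no move.
  29: 29 XOR 3 = 30 ≥ 29 — no move.
  7: 7 XOR 3 = 4 < 7 — winning move (to 4).
  5: 5 XOR 3 = 6 ≥ 5 — no move.
That gives 1 winning move.

1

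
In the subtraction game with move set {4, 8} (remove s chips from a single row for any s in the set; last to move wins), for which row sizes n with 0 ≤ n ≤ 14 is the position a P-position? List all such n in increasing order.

0, 1, 2, 3, 12, 13, 14

Compute g(0), g(1), … for moves {4, 8}:
k:     0  1  2  3  4  5  6  7  8  9 10 11 12 13 14
g(k):  0  0  0  0  1  1  1  1  2  2  2  2  0  0  0
The P-positions (g = 0) in 0..14 are 0, 1, 2, 3, 12, 13, 14.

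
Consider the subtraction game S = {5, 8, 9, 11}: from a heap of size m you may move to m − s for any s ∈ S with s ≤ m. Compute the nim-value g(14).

Build the Grundy sequence with g(k) = mex{g(k−s) : s ∈ {5, 8, 9, 11}, s ≤ k}:
g(0) = mex{} = 0
g(1) = mex{} = 0
g(2) = mex{} = 0
g(3) = mex{} = 0
g(4) = mex{} = 0
g(5) = mex{0} = 1
g(6) = mex{0} = 1
g(7) = mex{0} = 1
g(8) = mex{0} = 1
g(9) = mex{0} = 1
g(10) = mex{0,1} = 2
g(11) = mex{0,1} = 2
g(12) = mex{0,1} = 2
g(13) = mex{0,1} = 2
g(14) = mex{0,1} = 2
So g(14) = 2.

2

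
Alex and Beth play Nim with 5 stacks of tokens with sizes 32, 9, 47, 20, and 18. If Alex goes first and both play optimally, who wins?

Beth wins

Compute the nim-sum pairwise:
32 ^ 9 = 41
41 ^ 47 = 6
6 ^ 20 = 18
18 ^ 18 = 0
The nim-sum is 0, so this is a P-position: the player to move is in a losing position under optimal play; Alex is about to move from it and so loses — Beth wins.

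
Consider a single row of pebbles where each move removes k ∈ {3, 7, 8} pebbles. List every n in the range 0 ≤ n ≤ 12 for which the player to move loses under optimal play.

Grundy values for subtraction set {3, 7, 8}:
k:     0  1  2  3  4  5  6  7  8  9 10 11 12
g(k):  0  0  0  1  1  1  0  2  2  1  3  0  0
The P-positions (g = 0) in 0..12 are 0, 1, 2, 6, 11, 12.

0, 1, 2, 6, 11, 12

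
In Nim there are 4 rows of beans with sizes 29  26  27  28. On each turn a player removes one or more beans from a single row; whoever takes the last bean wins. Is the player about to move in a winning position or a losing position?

Nim-sum: 29 XOR 26 XOR 27 XOR 28 = 0.
The nim-sum is 0, so this is a P-position: the player to move is in a losing position under optimal play.

Losing position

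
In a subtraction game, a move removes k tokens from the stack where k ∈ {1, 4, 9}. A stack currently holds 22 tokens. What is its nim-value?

0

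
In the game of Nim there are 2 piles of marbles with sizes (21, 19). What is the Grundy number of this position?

6

Bitwise XOR of the heap sizes:
  10101  (21)
  10011  (19)
  -----
  00110  (6)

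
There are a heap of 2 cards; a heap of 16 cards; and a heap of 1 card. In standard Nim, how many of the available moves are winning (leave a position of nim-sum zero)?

Nim-sum: 2 ⊕ 16 ⊕ 1 = 19.
The overall nim-sum is X = 19. A heap of size p has a winning move iff p XOR X < p (reduce it to p XOR X).
  2: 2 XOR 19 = 17 ≥ 2 — no move.
  16: 16 XOR 19 = 3 < 16 — winning move (to 3).
  1: 1 XOR 19 = 18 ≥ 1 — no move.
That gives 1 winning move.

1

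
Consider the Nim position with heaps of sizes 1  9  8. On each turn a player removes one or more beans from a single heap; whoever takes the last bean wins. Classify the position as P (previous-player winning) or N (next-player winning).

P-position

Nim-sum: 1 XOR 9 XOR 8 = 0.
The nim-sum is 0, so this is a P-position: the player to move is in a losing position under optimal play.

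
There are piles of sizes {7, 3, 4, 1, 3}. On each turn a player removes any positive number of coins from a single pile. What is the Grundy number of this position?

Nim-sum: 7 XOR 3 XOR 4 XOR 1 XOR 3 = 2.

2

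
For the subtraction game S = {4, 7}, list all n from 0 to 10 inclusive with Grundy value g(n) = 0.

0, 1, 2, 3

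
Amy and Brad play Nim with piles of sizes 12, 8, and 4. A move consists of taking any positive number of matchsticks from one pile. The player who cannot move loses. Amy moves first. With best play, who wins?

Brad wins

Compute the nim-sum pairwise:
12 XOR 8 = 4
4 XOR 4 = 0
The nim-sum is 0, so this is a P-position: the player to move is in a losing position under optimal play; Amy is about to move from it and so loses — Brad wins.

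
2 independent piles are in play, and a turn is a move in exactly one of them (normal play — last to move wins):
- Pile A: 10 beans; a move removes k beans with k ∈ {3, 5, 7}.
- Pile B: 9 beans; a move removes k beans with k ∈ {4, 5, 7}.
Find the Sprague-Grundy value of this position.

2

Grundy values for pile A (subtraction set {3, 5, 7}):
g(0) = mex{} = 0
g(1) = mex{} = 0
g(2) = mex{} = 0
g(3) = mex{0} = 1
g(4) = mex{0} = 1
g(5) = mex{0} = 1
g(6) = mex{0,1} = 2
g(7) = mex{0,1} = 2
g(8) = mex{0,1} = 2
g(9) = mex{0,1,2} = 3
g(10) = mex{1,2} = 0
So g(10) = 0.
Build the Grundy sequence for pile B with g(k) = mex{g(k−s) : s ∈ {4, 5, 7}, s ≤ k}:
g(0) = mex{} = 0
g(1) = mex{} = 0
g(2) = mex{} = 0
g(3) = mex{} = 0
g(4) = mex{0} = 1
g(5) = mex{0} = 1
g(6) = mex{0} = 1
g(7) = mex{0} = 1
g(8) = mex{0,1} = 2
g(9) = mex{0,1} = 2
So g(9) = 2.
The value of a disjunctive sum is the nim-sum of the parts.
Combined value = 0 XOR 2 = 2.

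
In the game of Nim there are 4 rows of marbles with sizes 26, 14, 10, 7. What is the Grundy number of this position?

25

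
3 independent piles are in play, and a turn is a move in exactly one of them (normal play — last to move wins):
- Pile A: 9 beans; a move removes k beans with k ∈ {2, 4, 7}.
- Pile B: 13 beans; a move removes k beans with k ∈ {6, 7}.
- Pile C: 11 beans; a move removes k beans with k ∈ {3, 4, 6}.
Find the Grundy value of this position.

Grundy values for pile A (subtraction set {2, 4, 7}):
k:     0  1  2  3  4  5  6  7  8  9
g(k):  0  0  1  1  2  2  0  3  1  0
So g(9) = 0.
Grundy values for pile B (subtraction set {6, 7}):
g(0) = mex{} = 0
g(1) = mex{} = 0
g(2) = mex{} = 0
g(3) = mex{} = 0
g(4) = mex{} = 0
g(5) = mex{} = 0
g(6) = mex{0} = 1
g(7) = mex{0} = 1
g(8) = mex{0} = 1
g(9) = mex{0} = 1
g(10) = mex{0} = 1
g(11) = mex{0} = 1
g(12) = mex{0,1} = 2
g(13) = mex{1} = 0
So g(13) = 0.
Grundy values for pile C (subtraction set {3, 4, 6}):
k:     0  1  2  3  4  5  6  7  8  9 10 11
g(k):  0  0  0  1  1  1  2  2  2  0  0  0
So g(11) = 0.
By the Sprague-Grundy theorem, the Grundy value of a sum of independent games is the XOR of the component values.
Combined value = 0 XOR 0 XOR 0 = 0.

0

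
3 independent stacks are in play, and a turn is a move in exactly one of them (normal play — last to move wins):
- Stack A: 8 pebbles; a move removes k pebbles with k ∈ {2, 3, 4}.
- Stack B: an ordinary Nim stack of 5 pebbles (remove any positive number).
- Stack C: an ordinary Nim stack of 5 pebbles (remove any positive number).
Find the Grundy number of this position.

1

Grundy values for stack A (subtraction set {2, 3, 4}):
k:     0  1  2  3  4  5  6  7  8
g(k):  0  0  1  1  2  2  0  0  1
So g(8) = 1.
Stack B is a plain Nim stack of size 5, so its Grundy value is 5.
Stack C is a plain Nim stack of size 5, so its Grundy value is 5.
The value of a disjunctive sum is the nim-sum of the parts.
Combined value = 1 XOR 5 XOR 5 = 1.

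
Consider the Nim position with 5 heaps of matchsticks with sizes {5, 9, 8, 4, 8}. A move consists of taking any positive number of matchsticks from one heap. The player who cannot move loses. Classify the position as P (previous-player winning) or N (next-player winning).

Compute the nim-sum pairwise:
5 ^ 9 = 12
12 ^ 8 = 4
4 ^ 4 = 0
0 ^ 8 = 8
The nim-sum is 8 ≠ 0, so this is an N-position: the player to move can win.

N-position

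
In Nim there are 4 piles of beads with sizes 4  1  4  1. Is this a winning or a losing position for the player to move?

Compute the nim-sum pairwise:
4 XOR 1 = 5
5 XOR 4 = 1
1 XOR 1 = 0
The nim-sum is 0, so this is a P-position: the player to move is in a losing position under optimal play.

Losing position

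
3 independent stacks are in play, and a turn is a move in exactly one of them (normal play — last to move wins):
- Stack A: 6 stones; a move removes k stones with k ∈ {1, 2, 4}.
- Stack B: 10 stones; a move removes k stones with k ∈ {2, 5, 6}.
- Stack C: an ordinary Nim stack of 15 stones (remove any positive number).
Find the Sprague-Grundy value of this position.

14

Build the Grundy sequence for stack A with g(k) = mex{g(k−s) : s ∈ {1, 2, 4}, s ≤ k}:
g(0) = mex{} = 0
g(1) = mex{0} = 1
g(2) = mex{0,1} = 2
g(3) = mex{1,2} = 0
g(4) = mex{0,2} = 1
g(5) = mex{0,1} = 2
g(6) = mex{1,2} = 0
So g(6) = 0.
Build the Grundy sequence for stack B with g(k) = mex{g(k−s) : s ∈ {2, 5, 6}, s ≤ k}:
k:     0  1  2  3  4  5  6  7  8  9 10
g(k):  0  0  1  1  0  2  1  3  0  2  1
So g(10) = 1.
Stack C is a plain Nim stack of size 15, so its Grundy value is 15.
By the Sprague-Grundy theorem, the Grundy value of a sum of independent games is the XOR of the component values.
Combined value = 0 XOR 1 XOR 15 = 14.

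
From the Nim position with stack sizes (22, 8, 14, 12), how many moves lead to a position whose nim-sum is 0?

Nim-sum: 22 ⊕ 8 ⊕ 14 ⊕ 12 = 28.
The overall nim-sum is X = 28. A stack of size p has a winning move iff p XOR X < p (reduce it to p XOR X).
  22: 22 XOR 28 = 10 < 22 — winning move (to 10).
  8: 8 XOR 28 = 20 ≥ 8 — no move.
  14: 14 XOR 28 = 18 ≥ 14 — no move.
  12: 12 XOR 28 = 16 ≥ 12 — no move.
That gives 1 winning move.

1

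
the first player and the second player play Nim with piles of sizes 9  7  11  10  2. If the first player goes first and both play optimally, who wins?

Compute the nim-sum pairwise:
9 ^ 7 = 14
14 ^ 11 = 5
5 ^ 10 = 15
15 ^ 2 = 13
The nim-sum is 13 ≠ 0, so this is an N-position: the player to move can win; the first player has a winning move.

the first player wins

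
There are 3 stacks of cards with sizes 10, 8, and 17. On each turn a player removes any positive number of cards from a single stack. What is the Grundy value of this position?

19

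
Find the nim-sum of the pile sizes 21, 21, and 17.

17

Compute the nim-sum pairwise:
21 XOR 21 = 0
0 XOR 17 = 17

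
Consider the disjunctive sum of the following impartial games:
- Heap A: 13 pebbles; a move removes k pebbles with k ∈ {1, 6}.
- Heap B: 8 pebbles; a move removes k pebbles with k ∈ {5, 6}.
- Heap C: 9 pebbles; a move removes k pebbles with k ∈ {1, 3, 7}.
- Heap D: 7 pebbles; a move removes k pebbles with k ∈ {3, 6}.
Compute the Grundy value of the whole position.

0

Grundy values for heap A (subtraction set {1, 6}):
g(0) = mex{} = 0
g(1) = mex{0} = 1
g(2) = mex{1} = 0
g(3) = mex{0} = 1
g(4) = mex{1} = 0
g(5) = mex{0} = 1
g(6) = mex{0,1} = 2
g(7) = mex{1,2} = 0
g(8) = mex{0} = 1
g(9) = mex{1} = 0
g(10) = mex{0} = 1
g(11) = mex{1} = 0
g(12) = mex{0,2} = 1
g(13) = mex{0,1} = 2
So g(13) = 2.
Build the Grundy sequence for heap B with g(k) = mex{g(k−s) : s ∈ {5, 6}, s ≤ k}:
k:     0  1  2  3  4  5  6  7  8
g(k):  0  0  0  0  0  1  1  1  1
So g(8) = 1.
Build the Grundy sequence for heap C with g(k) = mex{g(k−s) : s ∈ {1, 3, 7}, s ≤ k}:
g(0) = mex{} = 0
g(1) = mex{0} = 1
g(2) = mex{1} = 0
g(3) = mex{0} = 1
g(4) = mex{1} = 0
g(5) = mex{0} = 1
g(6) = mex{1} = 0
g(7) = mex{0} = 1
g(8) = mex{1} = 0
g(9) = mex{0} = 1
So g(9) = 1.
For heap D, compute g(0), g(1), … with moves {3, 6}:
k:     0  1  2  3  4  5  6  7
g(k):  0  0  0  1  1  1  2  2
So g(7) = 2.
The value of a disjunctive sum is the nim-sum of the parts.
Combined value = 2 ⊕ 1 ⊕ 1 ⊕ 2 = 0.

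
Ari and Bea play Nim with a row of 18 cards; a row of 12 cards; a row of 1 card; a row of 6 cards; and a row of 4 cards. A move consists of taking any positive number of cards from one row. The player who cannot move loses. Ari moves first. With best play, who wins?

Ari wins

Nim-sum: 18 ^ 12 ^ 1 ^ 6 ^ 4 = 29.
The nim-sum is 29 ≠ 0, so this is an N-position: the player to move can win; Ari has a winning move.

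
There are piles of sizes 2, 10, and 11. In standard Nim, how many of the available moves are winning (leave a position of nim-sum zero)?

3

Compute the nim-sum pairwise:
2 ^ 10 = 8
8 ^ 11 = 3
The overall nim-sum is X = 3. A pile of size p has a winning move iff p XOR X < p (reduce it to p XOR X).
  2: 2 XOR 3 = 1 < 2 — winning move (to 1).
  10: 10 XOR 3 = 9 < 10 — winning move (to 9).
  11: 11 XOR 3 = 8 < 11 — winning move (to 8).
That gives 3 winning moves.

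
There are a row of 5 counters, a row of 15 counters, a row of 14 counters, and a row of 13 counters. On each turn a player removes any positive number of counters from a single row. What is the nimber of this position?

Bitwise XOR of the heap sizes:
  0101  (5)
  1111  (15)
  1110  (14)
  1101  (13)
  ----
  1001  (9)

9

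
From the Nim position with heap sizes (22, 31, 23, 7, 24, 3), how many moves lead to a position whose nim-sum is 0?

5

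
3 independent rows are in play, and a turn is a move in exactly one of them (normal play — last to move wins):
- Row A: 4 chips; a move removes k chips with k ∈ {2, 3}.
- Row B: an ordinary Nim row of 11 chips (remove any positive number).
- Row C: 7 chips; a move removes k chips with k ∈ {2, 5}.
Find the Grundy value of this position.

Grundy values for row A (subtraction set {2, 3}):
k:     0  1  2  3  4
g(k):  0  0  1  1  2
So g(4) = 2.
Row B is a plain Nim row of size 11, so its Grundy value is 11.
For row C, compute g(0), g(1), … with moves {2, 5}:
k:     0  1  2  3  4  5  6  7
g(k):  0  0  1  1  0  2  1  0
So g(7) = 0.
By the Sprague-Grundy theorem, the Grundy value of a sum of independent games is the XOR of the component values.
Combined value = 2 ⊕ 11 ⊕ 0 = 9.

9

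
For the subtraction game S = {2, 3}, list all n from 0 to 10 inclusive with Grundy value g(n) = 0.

0, 1, 5, 6, 10

Compute g(0), g(1), … for moves {2, 3}:
k:     0  1  2  3  4  5  6  7  8  9 10
g(k):  0  0  1  1  2  0  0  1  1  2  0
The P-positions (g = 0) in 0..10 are 0, 1, 5, 6, 10.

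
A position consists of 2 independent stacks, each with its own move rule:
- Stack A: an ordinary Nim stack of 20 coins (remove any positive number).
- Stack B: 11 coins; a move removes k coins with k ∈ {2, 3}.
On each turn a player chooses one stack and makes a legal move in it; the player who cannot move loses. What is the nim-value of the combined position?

20

Stack A is a plain Nim stack of size 20, so its Grundy value is 20.
Grundy values for stack B (subtraction set {2, 3}):
g(0) = mex{} = 0
g(1) = mex{} = 0
g(2) = mex{0} = 1
g(3) = mex{0} = 1
g(4) = mex{0,1} = 2
g(5) = mex{1} = 0
g(6) = mex{1,2} = 0
g(7) = mex{0,2} = 1
g(8) = mex{0} = 1
g(9) = mex{0,1} = 2
g(10) = mex{1} = 0
g(11) = mex{1,2} = 0
So g(11) = 0.
The value of a disjunctive sum is the nim-sum of the parts.
Combined value = 20 XOR 0 = 20.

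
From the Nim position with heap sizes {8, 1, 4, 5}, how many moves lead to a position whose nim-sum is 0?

Nim-sum: 8 ^ 1 ^ 4 ^ 5 = 8.
The overall nim-sum is X = 8. A heap of size p has a winning move iff p XOR X < p (reduce it to p XOR X).
  8: 8 XOR 8 = 0 < 8 — winning move (to 0).
  1: 1 XOR 8 = 9 ≥ 1 — no move.
  4: 4 XOR 8 = 12 ≥ 4 — no move.
  5: 5 XOR 8 = 13 ≥ 5 — no move.
That gives 1 winning move.

1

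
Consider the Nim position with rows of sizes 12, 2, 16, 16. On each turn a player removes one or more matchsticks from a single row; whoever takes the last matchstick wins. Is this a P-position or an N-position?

N-position

Nim-sum: 12 XOR 2 XOR 16 XOR 16 = 14.
The nim-sum is 14 ≠ 0, so this is an N-position: the player to move can win.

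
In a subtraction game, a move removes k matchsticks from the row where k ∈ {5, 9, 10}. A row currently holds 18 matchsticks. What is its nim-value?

Grundy values for subtraction set {5, 9, 10}:
k:     0  1  2  3  4  5  6  7  8  9 10 11 12 13 14 15 16 17 18
g(k):  0  0  0  0  0  1  1  1  1  1  2  2  2  2  2  0  0  0  0
So g(18) = 0.

0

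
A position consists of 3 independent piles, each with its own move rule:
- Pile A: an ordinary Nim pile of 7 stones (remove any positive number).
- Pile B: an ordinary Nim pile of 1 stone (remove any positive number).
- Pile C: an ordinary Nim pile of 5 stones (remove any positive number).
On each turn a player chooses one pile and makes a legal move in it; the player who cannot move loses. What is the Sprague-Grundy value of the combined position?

3

Pile A is a plain Nim pile of size 7, so its Grundy value is 7.
Pile B is a plain Nim pile of size 1, so its Grundy value is 1.
Pile C is a plain Nim pile of size 5, so its Grundy value is 5.
The value of a disjunctive sum is the nim-sum of the parts.
Combined value = 7 XOR 1 XOR 5 = 3.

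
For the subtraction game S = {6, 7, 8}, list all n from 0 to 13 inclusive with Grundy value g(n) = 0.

Compute g(0), g(1), … for moves {6, 7, 8}:
k:     0  1  2  3  4  5  6  7  8  9 10 11 12 13
g(k):  0  0  0  0  0  0  1  1  1  1  1  1  2  2
The P-positions (g = 0) in 0..13 are 0, 1, 2, 3, 4, 5.

0, 1, 2, 3, 4, 5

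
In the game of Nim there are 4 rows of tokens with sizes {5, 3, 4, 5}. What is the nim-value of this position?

Nim-sum: 5 ^ 3 ^ 4 ^ 5 = 7.

7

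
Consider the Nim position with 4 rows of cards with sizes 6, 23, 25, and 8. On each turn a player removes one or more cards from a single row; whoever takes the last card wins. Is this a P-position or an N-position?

P-position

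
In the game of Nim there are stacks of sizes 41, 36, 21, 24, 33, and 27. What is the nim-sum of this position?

58

Bitwise XOR of the heap sizes:
  101001  (41)
  100100  (36)
  010101  (21)
  011000  (24)
  100001  (33)
  011011  (27)
  ------
  111010  (58)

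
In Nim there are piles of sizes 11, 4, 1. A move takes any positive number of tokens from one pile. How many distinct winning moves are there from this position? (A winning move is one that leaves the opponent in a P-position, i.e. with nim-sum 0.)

Compute the nim-sum pairwise:
11 XOR 4 = 15
15 XOR 1 = 14
The overall nim-sum is X = 14. A pile of size p has a winning move iff p XOR X < p (reduce it to p XOR X).
  11: 11 XOR 14 = 5 < 11 — winning move (to 5).
  4: 4 XOR 14 = 10 ≥ 4 — no move.
  1: 1 XOR 14 = 15 ≥ 1 — no move.
That gives 1 winning move.

1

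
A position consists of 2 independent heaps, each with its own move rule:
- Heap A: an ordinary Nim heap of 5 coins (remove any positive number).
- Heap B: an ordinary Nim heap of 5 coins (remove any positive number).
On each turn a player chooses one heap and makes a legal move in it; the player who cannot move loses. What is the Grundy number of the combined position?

Heap A is a plain Nim heap of size 5, so its Grundy value is 5.
Heap B is a plain Nim heap of size 5, so its Grundy value is 5.
By the Sprague-Grundy theorem, the Grundy value of a sum of independent games is the XOR of the component values.
Combined value = 5 XOR 5 = 0.

0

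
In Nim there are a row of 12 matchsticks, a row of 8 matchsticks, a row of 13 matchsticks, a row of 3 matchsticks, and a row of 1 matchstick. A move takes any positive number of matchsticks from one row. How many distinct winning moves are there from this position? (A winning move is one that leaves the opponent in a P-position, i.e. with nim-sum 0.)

3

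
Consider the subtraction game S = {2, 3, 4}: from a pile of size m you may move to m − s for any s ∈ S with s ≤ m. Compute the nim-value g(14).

Grundy values for subtraction set {2, 3, 4}:
g(0) = mex{} = 0
g(1) = mex{} = 0
g(2) = mex{0} = 1
g(3) = mex{0} = 1
g(4) = mex{0,1} = 2
g(5) = mex{0,1} = 2
g(6) = mex{1,2} = 0
g(7) = mex{1,2} = 0
g(8) = mex{0,2} = 1
g(9) = mex{0,2} = 1
g(10) = mex{0,1} = 2
g(11) = mex{0,1} = 2
g(12) = mex{1,2} = 0
g(13) = mex{1,2} = 0
g(14) = mex{0,2} = 1
So g(14) = 1.

1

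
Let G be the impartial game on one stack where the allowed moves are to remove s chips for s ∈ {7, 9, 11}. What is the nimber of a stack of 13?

Grundy values for subtraction set {7, 9, 11}:
k:     0  1  2  3  4  5  6  7  8  9 10 11 12 13
g(k):  0  0  0  0  0  0  0  1  1  1  1  1  1  1
So g(13) = 1.

1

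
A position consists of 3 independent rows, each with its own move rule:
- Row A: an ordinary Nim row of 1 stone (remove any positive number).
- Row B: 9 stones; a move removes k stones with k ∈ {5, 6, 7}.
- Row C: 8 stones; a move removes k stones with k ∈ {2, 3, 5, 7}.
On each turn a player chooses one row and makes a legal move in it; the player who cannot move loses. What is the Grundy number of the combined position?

Row A is a plain Nim row of size 1, so its Grundy value is 1.
Build the Grundy sequence for row B with g(k) = mex{g(k−s) : s ∈ {5, 6, 7}, s ≤ k}:
k:     0  1  2  3  4  5  6  7  8  9
g(k):  0  0  0  0  0  1  1  1  1  1
So g(9) = 1.
Grundy values for row C (subtraction set {2, 3, 5, 7}):
k:     0  1  2  3  4  5  6  7  8
g(k):  0  0  1  1  2  2  3  3  4
So g(8) = 4.
The value of a disjunctive sum is the nim-sum of the parts.
Combined value = 1 ⊕ 1 ⊕ 4 = 4.

4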